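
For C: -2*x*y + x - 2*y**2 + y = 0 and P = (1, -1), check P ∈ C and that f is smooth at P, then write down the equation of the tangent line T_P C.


Tangent line at P: 3*x + 3*y = 0.

Step 1: f(1, -1) = 0, so P lies on C.
Step 2: partial derivatives
  f_x(x, y) = 1 - 2*y, f_y(x, y) = -2*x - 4*y + 1.
  f_x(P) = 3, f_y(P) = 3 (gradient nonzero, so P is smooth).
Step 3: tangent line at P: 3·(x − 1) + 3·(y − -1) = 0.
Expanding: 3*x + 3*y = 0.


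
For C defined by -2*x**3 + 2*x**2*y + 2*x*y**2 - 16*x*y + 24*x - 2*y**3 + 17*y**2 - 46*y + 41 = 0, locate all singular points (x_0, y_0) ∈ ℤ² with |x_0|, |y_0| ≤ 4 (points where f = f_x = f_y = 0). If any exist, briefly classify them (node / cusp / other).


Singular points: {(1, 3)}; classification: cusp.

Compute partial derivatives:
  f_x = -6*x**2 + 4*x*y + 2*y**2 - 16*y + 24.
  f_y = 2*x**2 + 4*x*y - 16*x - 6*y**2 + 34*y - 46.
Scan x_0 ∈ {−4, ..., 4}. For each x_0, f_y(x_0, y) is a polynomial in y; find its integer roots y ∈ {−4, ..., 4}, then test f_x and f at those candidates.
  x = -4: f_y(-4, y) = -6*y**2 + 18*y + 50; no integer root y with |y| ≤ 4.
  x = -3: f_y(-3, y) = -6*y**2 + 22*y + 20; no integer root y with |y| ≤ 4.
  x = -2: f_y(-2, y) = -6*y**2 + 26*y - 6; no integer root y with |y| ≤ 4.
  x = -1: f_y(-1, y) = -6*y**2 + 30*y - 28; no integer root y with |y| ≤ 4.
  x = 0: f_y(0, y) = -6*y**2 + 34*y - 46; no integer root y with |y| ≤ 4.
  x = 1: f_y(1, y) = -6*y**2 + 38*y - 60; vanishes at y ∈ {3}. (1, 3): f_x = 0, f = 0 — SINGULAR.
  x = 2: f_y(2, y) = -6*y**2 + 42*y - 70; no integer root y with |y| ≤ 4.
  x = 3: f_y(3, y) = -6*y**2 + 46*y - 76; no integer root y with |y| ≤ 4.
  x = 4: f_y(4, y) = -6*y**2 + 50*y - 78; no integer root y with |y| ≤ 4.
Only singular point on the grid: (1, 3).
Classify: substitute x = 1 + u, y = 3 + v and expand: f = -2*u**3 + 2*u**2*v + 2*u*v**2 - 2*v**3 + v**2.
No constant or linear terms (consistent with a singular point). Quadratic part: v**2. Cubic part: -2*u**3 + 2*u**2*v + 2*u*v**2 - 2*v**3.
The quadratic part v**2 is a perfect square, so there is a single (double) tangent line v = 0, i.e. y = 3. Restricting the cubic part to that line (v = 0) leaves -2*u**3 ≠ 0, so f is not divisible by v and the branch is v² ≈ 2*u**3 to lowest order — this is a cusp.
Classification: cusp.


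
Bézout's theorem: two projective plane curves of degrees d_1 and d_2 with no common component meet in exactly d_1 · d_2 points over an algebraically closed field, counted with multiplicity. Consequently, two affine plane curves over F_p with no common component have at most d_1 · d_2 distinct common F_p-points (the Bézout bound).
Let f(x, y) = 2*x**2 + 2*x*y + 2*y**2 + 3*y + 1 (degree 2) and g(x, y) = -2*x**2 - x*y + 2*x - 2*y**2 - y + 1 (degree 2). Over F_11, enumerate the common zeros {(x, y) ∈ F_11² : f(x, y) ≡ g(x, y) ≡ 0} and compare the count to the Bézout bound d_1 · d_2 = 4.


Common zeros: {(0, 10), (7, 8)}; count = 2; Bézout bound = 4.

deg(f) = 2, deg(g) = 2, so Bézout bound = 4.
Scan x ∈ F_11. For each x, list the y ∈ F_11 with f(x, y) ≡ 0 and those with g(x, y) ≡ 0 (mod 11); the common zeros in that column are the intersection.
  x = 0: f ≡ 0 at y ∈ {5, 10}; g ≡ 0 at y ∈ {6, 10}; common: {10}.
  x = 1: f ≡ 0 at y ∈ {4, 10}; g ≡ 0 at y ∈ {2, 8}; common: ∅.
  x = 2: f ≡ 0 at y ∈ ∅; g ≡ 0 at y ∈ ∅; common: ∅.
  x = 3: f ≡ 0 at y ∈ ∅; g ≡ 0 at y ∈ {0, 9}; common: ∅.
  x = 4: f ≡ 0 at y ∈ {0}; g ≡ 0 at y ∈ ∅; common: ∅.
  x = 5: f ≡ 0 at y ∈ {1, 9}; g ≡ 0 at y ∈ ∅; common: ∅.
  x = 6: f ≡ 0 at y ∈ {4, 5}; g ≡ 0 at y ∈ ∅; common: ∅.
  x = 7: f ≡ 0 at y ∈ {0, 8}; g ≡ 0 at y ∈ {8, 10}; common: {8}.
  x = 8: f ≡ 0 at y ∈ {9}; g ≡ 0 at y ∈ ∅; common: ∅.
  x = 9: f ≡ 0 at y ∈ ∅; g ≡ 0 at y ∈ {0, 6}; common: ∅.
  x = 10: f ≡ 0 at y ∈ ∅; g ≡ 0 at y ∈ {2, 9}; common: ∅.
Collecting: common zeros = {(0, 10), (7, 8)}, so the count is 2.
Comparison with the Bézout bound: 2 ≤ 4 = deg(f)·deg(g), as expected for curves with no common component (the affine F_11-count falls short of the bound because intersections may lie at infinity, over extension fields, or carry multiplicity).


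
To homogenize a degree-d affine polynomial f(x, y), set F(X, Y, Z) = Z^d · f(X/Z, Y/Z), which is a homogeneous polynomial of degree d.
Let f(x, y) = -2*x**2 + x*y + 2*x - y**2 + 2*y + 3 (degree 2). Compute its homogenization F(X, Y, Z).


F(X, Y, Z) = -2*X**2 + X*Y + 2*X*Z - Y**2 + 2*Y*Z + 3*Z**2

deg(f) = 2.
Substitute x = X/Z, y = Y/Z into f, then multiply by Z^2.
  monomial -2·x^2·y^0 ↦ -2·X^2·Y^0·Z^0.
  monomial 1·x^1·y^1 ↦ 1·X^1·Y^1·Z^0.
  monomial 2·x^1·y^0 ↦ 2·X^1·Y^0·Z^1.
  monomial -1·x^0·y^2 ↦ -1·X^0·Y^2·Z^0.
  monomial 2·x^0·y^1 ↦ 2·X^0·Y^1·Z^1.
  monomial 3·x^0·y^0 ↦ 3·X^0·Y^0·Z^2.
Collecting: F(X, Y, Z) = -2*X**2 + X*Y + 2*X*Z - Y**2 + 2*Y*Z + 3*Z**2.


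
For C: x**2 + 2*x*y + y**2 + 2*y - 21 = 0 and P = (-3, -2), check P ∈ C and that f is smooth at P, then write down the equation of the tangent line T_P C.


Tangent line at P: -10*x - 8*y - 46 = 0.

Step 1: f(-3, -2) = 0, so P lies on C.
Step 2: partial derivatives
  f_x(x, y) = 2*x + 2*y, f_y(x, y) = 2*x + 2*y + 2.
  f_x(P) = -10, f_y(P) = -8 (gradient nonzero, so P is smooth).
Step 3: tangent line at P: -10·(x − -3) + -8·(y − -2) = 0.
Expanding: -10*x - 8*y - 46 = 0.


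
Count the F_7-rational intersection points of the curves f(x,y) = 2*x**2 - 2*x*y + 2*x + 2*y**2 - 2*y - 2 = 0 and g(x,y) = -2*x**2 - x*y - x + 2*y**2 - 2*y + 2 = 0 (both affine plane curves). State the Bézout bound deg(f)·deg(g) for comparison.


Common zeros: {(3, 2), (5, 4)}; count = 2; Bézout bound = 4.

deg(f) = 2, deg(g) = 2, so Bézout bound = 4.
Scan x ∈ F_7. For each x, list the y ∈ F_7 with f(x, y) ≡ 0 and those with g(x, y) ≡ 0 (mod 7); the common zeros in that column are the intersection.
  x = 0: f ≡ 0 at y ∈ ∅; g ≡ 0 at y ∈ {3, 5}; common: ∅.
  x = 1: f ≡ 0 at y ∈ {1}; g ≡ 0 at y ∈ ∅; common: ∅.
  x = 2: f ≡ 0 at y ∈ ∅; g ≡ 0 at y ∈ ∅; common: ∅.
  x = 3: f ≡ 0 at y ∈ {2}; g ≡ 0 at y ∈ {2, 4}; common: {2}.
  x = 4: f ≡ 0 at y ∈ ∅; g ≡ 0 at y ∈ {5}; common: ∅.
  x = 5: f ≡ 0 at y ∈ {2, 4}; g ≡ 0 at y ∈ {3, 4}; common: {4}.
  x = 6: f ≡ 0 at y ∈ {1, 6}; g ≡ 0 at y ∈ {2}; common: ∅.
Collecting: common zeros = {(3, 2), (5, 4)}, so the count is 2.
Comparison with the Bézout bound: 2 ≤ 4 = deg(f)·deg(g), as expected for curves with no common component (the affine F_7-count falls short of the bound because intersections may lie at infinity, over extension fields, or carry multiplicity).


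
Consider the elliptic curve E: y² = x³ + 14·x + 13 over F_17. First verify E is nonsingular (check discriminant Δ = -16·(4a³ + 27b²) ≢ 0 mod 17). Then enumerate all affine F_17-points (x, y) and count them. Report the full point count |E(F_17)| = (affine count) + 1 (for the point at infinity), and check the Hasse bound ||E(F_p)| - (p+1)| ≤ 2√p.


Affine points = {(0, 8), (0, 9), (2, 7), (2, 10), (5, 2), (5, 15), (8, 5), (8, 12), (9, 1), (9, 16), (11, 6), (11, 11), (16, 7), (16, 10)}; affine count = 14; |E(F_17)| = 15.

Discriminant check: Δ ∝ 4a³ + 27b² = 4·14³ + 27·13² = 4·2744 + 27·169 ≡ 1 (mod 17). Nonzero ⇒ E is nonsingular.
For each x ∈ F_17, compute rhs = x³ + 14·x + 13 mod 17, then count y ∈ F_17 with y² ≡ rhs.
  x = 0: rhs = 13, matching y values: 8, 9 (2 points).
  x = 1: rhs = 11, matching y values: none (0 points).
  x = 2: rhs = 15, matching y values: 7, 10 (2 points).
  x = 3: rhs = 14, matching y values: none (0 points).
  x = 4: rhs = 14, matching y values: none (0 points).
  x = 5: rhs = 4, matching y values: 2, 15 (2 points).
  x = 6: rhs = 7, matching y values: none (0 points).
  x = 7: rhs = 12, matching y values: none (0 points).
  x = 8: rhs = 8, matching y values: 5, 12 (2 points).
  x = 9: rhs = 1, matching y values: 1, 16 (2 points).
  x = 10: rhs = 14, matching y values: none (0 points).
  x = 11: rhs = 2, matching y values: 6, 11 (2 points).
  x = 12: rhs = 5, matching y values: none (0 points).
  x = 13: rhs = 12, matching y values: none (0 points).
  x = 14: rhs = 12, matching y values: none (0 points).
  x = 15: rhs = 11, matching y values: none (0 points).
  x = 16: rhs = 15, matching y values: 7, 10 (2 points).
Total affine count: 14.
Full point count |E(F_17)| = 14 + 1 = 15.
Hasse bound: |15 − (17+1)| = |-3| = 3 ≤ 2√17 ≈ 8.2462 ✓.


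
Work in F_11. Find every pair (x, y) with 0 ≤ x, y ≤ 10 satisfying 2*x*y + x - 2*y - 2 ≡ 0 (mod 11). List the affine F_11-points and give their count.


Affine F_11-points: {(0, 10), (2, 0), (3, 8), (4, 7), (5, 1), (6, 4), (7, 6), (8, 9), (9, 3), (10, 2)}; count = 10.

For each of the 121 pairs (x, y) ∈ F_11², evaluate f(x, y) mod 11. Record the zeros.
  x = 0: [0↦9, 1↦7, 2↦5, 3↦3, 4↦1, 5↦10, 6↦8, 7↦6, 8↦4, 9↦2, 10↦0]  zeros at y ∈ {10}
  x = 1: [0↦10, 1↦10, 2↦10, 3↦10, 4↦10, 5↦10, 6↦10, 7↦10, 8↦10, 9↦10, 10↦10]  zeros at y ∈ ∅
  x = 2: [0↦0, 1↦2, 2↦4, 3↦6, 4↦8, 5↦10, 6↦1, 7↦3, 8↦5, 9↦7, 10↦9]  zeros at y ∈ {0}
  x = 3: [0↦1, 1↦5, 2↦9, 3↦2, 4↦6, 5↦10, 6↦3, 7↦7, 8↦0, 9↦4, 10↦8]  zeros at y ∈ {8}
  x = 4: [0↦2, 1↦8, 2↦3, 3↦9, 4↦4, 5↦10, 6↦5, 7↦0, 8↦6, 9↦1, 10↦7]  zeros at y ∈ {7}
  x = 5: [0↦3, 1↦0, 2↦8, 3↦5, 4↦2, 5↦10, 6↦7, 7↦4, 8↦1, 9↦9, 10↦6]  zeros at y ∈ {1}
  x = 6: [0↦4, 1↦3, 2↦2, 3↦1, 4↦0, 5↦10, 6↦9, 7↦8, 8↦7, 9↦6, 10↦5]  zeros at y ∈ {4}
  x = 7: [0↦5, 1↦6, 2↦7, 3↦8, 4↦9, 5↦10, 6↦0, 7↦1, 8↦2, 9↦3, 10↦4]  zeros at y ∈ {6}
  x = 8: [0↦6, 1↦9, 2↦1, 3↦4, 4↦7, 5↦10, 6↦2, 7↦5, 8↦8, 9↦0, 10↦3]  zeros at y ∈ {9}
  x = 9: [0↦7, 1↦1, 2↦6, 3↦0, 4↦5, 5↦10, 6↦4, 7↦9, 8↦3, 9↦8, 10↦2]  zeros at y ∈ {3}
  x = 10: [0↦8, 1↦4, 2↦0, 3↦7, 4↦3, 5↦10, 6↦6, 7↦2, 8↦9, 9↦5, 10↦1]  zeros at y ∈ {2}
Collecting zeros: affine points = {(0, 10), (2, 0), (3, 8), (4, 7), (5, 1), (6, 4), (7, 6), (8, 9), (9, 3), (10, 2)}.
Total count |C(F_11)_aff| = 10.


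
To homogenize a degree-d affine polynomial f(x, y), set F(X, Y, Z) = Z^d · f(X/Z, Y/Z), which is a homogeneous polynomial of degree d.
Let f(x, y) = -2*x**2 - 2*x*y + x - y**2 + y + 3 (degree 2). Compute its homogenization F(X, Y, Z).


F(X, Y, Z) = -2*X**2 - 2*X*Y + X*Z - Y**2 + Y*Z + 3*Z**2

deg(f) = 2.
Substitute x = X/Z, y = Y/Z into f, then multiply by Z^2.
  monomial -2·x^2·y^0 ↦ -2·X^2·Y^0·Z^0.
  monomial -2·x^1·y^1 ↦ -2·X^1·Y^1·Z^0.
  monomial 1·x^1·y^0 ↦ 1·X^1·Y^0·Z^1.
  monomial -1·x^0·y^2 ↦ -1·X^0·Y^2·Z^0.
  monomial 1·x^0·y^1 ↦ 1·X^0·Y^1·Z^1.
  monomial 3·x^0·y^0 ↦ 3·X^0·Y^0·Z^2.
Collecting: F(X, Y, Z) = -2*X**2 - 2*X*Y + X*Z - Y**2 + Y*Z + 3*Z**2.


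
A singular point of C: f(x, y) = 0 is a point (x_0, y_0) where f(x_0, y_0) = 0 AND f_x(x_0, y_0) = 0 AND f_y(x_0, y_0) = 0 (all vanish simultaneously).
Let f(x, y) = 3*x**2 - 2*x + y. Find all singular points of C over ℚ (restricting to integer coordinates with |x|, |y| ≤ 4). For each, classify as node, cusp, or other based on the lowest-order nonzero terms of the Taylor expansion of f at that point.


No singular points in the scanned grid; C is smooth there.

Compute partial derivatives:
  f_x = 6*x - 2.
  f_y = 1.
f_y = 1 is a nonzero constant, so f_y never vanishes: no point (x, y) can satisfy f = f_x = f_y = 0. In particular no (x, y) ∈ {−4, ..., 4}² is singular; the curve is smooth.


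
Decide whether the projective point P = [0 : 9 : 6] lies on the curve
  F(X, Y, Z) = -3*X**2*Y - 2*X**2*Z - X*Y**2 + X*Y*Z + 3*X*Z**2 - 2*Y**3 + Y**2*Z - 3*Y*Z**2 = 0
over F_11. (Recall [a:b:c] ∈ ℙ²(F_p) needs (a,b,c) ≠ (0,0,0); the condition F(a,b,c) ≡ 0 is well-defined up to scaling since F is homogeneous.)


F(0,9,6) ≡ 3 (mod 11); P is NOT on the curve.

Evaluate F(0, 9, 6) term-by-term (mod 11).
  -3*X**2*Y ↦ -3·0·9·1 = 0
  -2*X**2*Z ↦ -2·0·1·6 = 0
  -X*Y**2 ↦ -1·0·81·1 = 0
  X*Y*Z ↦ 1·0·9·6 = 0
  3*X*Z**2 ↦ 3·0·1·36 = 0
  -2*Y**3 ↦ -2·1·729·1 = -1458
  Y**2*Z ↦ 1·1·81·6 = 486
  -3*Y*Z**2 ↦ -3·1·9·36 = -972
Sum: F(0, 9, 6) = (0) + (0) + (0) + (0) + (0) + (-1458) + (486) + (-972) = -1944.
Reducing mod 11: -1944 ≡ 3 (mod 11).
Since F(a, b, c) ≡ 3 ≠ 0 (mod 11), P does NOT lie on the curve.


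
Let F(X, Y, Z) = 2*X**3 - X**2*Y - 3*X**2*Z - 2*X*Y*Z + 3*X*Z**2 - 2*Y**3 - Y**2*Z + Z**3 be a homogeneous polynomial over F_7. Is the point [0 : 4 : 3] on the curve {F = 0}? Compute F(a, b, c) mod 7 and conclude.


F(0,4,3) ≡ 5 (mod 7); P is NOT on the curve.

Evaluate F(0, 4, 3) term-by-term (mod 7).
  2*X**3 ↦ 2·0·1·1 = 0
  -X**2*Y ↦ -1·0·4·1 = 0
  -3*X**2*Z ↦ -3·0·1·3 = 0
  -2*X*Y*Z ↦ -2·0·4·3 = 0
  3*X*Z**2 ↦ 3·0·1·9 = 0
  -2*Y**3 ↦ -2·1·64·1 = -128
  -Y**2*Z ↦ -1·1·16·3 = -48
  Z**3 ↦ 1·1·1·27 = 27
Sum: F(0, 4, 3) = (0) + (0) + (0) + (0) + (0) + (-128) + (-48) + (27) = -149.
Reducing mod 7: -149 ≡ 5 (mod 7).
Since F(a, b, c) ≡ 5 ≠ 0 (mod 7), P does NOT lie on the curve.


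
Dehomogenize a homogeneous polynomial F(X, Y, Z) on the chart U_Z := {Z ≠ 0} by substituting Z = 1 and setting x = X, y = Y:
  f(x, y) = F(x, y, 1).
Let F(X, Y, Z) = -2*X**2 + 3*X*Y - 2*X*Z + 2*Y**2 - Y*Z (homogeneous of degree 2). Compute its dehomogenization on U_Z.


f(x, y) = -2*x**2 + 3*x*y - 2*x + 2*y**2 - y

On U_Z we set Z = 1. Each monomial c·X^i·Y^j·Z^k in F becomes c·x^i·y^j·1^k = c·x^i·y^j.
Substituting Z = 1: F(X, Y, 1) = -2*x**2 + 3*x*y - 2*x + 2*y**2 - y.
Note: deg(f) ≤ deg(F) = 2; strict inequality happens when F is divisible by Z (lost terms).


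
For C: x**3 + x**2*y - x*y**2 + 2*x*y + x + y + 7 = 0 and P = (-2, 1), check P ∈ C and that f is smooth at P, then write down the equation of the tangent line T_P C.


Tangent line at P: 10*x + 5*y + 15 = 0.

Step 1: f(-2, 1) = 0, so P lies on C.
Step 2: partial derivatives
  f_x(x, y) = 3*x**2 + 2*x*y - y**2 + 2*y + 1, f_y(x, y) = x**2 - 2*x*y + 2*x + 1.
  f_x(P) = 10, f_y(P) = 5 (gradient nonzero, so P is smooth).
Step 3: tangent line at P: 10·(x − -2) + 5·(y − 1) = 0.
Expanding: 10*x + 5*y + 15 = 0.


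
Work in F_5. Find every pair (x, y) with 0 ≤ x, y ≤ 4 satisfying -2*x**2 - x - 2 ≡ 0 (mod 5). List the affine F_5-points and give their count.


Affine F_5-points: {(1, 0), (1, 1), (1, 2), (1, 3), (1, 4)}; count = 5.

For each of the 25 pairs (x, y) ∈ F_5², evaluate f(x, y) mod 5. Record the zeros.
  x = 0: [0↦3, 1↦3, 2↦3, 3↦3, 4↦3]  zeros at y ∈ ∅
  x = 1: [0↦0, 1↦0, 2↦0, 3↦0, 4↦0]  zeros at y ∈ {0, 1, 2, 3, 4}
  x = 2: [0↦3, 1↦3, 2↦3, 3↦3, 4↦3]  zeros at y ∈ ∅
  x = 3: [0↦2, 1↦2, 2↦2, 3↦2, 4↦2]  zeros at y ∈ ∅
  x = 4: [0↦2, 1↦2, 2↦2, 3↦2, 4↦2]  zeros at y ∈ ∅
Collecting zeros: affine points = {(1, 0), (1, 1), (1, 2), (1, 3), (1, 4)}.
Total count |C(F_5)_aff| = 5.


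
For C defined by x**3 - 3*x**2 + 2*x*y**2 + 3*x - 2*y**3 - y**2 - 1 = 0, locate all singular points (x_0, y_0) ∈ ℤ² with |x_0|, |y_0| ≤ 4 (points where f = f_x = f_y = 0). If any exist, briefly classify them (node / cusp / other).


Singular points: {(1, 0)}; classification: cusp.

Compute partial derivatives:
  f_x = 3*x**2 - 6*x + 2*y**2 + 3.
  f_y = 4*x*y - 6*y**2 - 2*y.
Scan x_0 ∈ {−4, ..., 4}. For each x_0, f_y(x_0, y) is a polynomial in y; find its integer roots y ∈ {−4, ..., 4}, then test f_x and f at those candidates.
  x = -4: f_y(-4, y) = -6*y**2 - 18*y; vanishes at y ∈ {-3, 0}. (-4, -3): f_x = 93 ≠ 0; (-4, 0): f_x = 75 ≠ 0.
  x = -3: f_y(-3, y) = -6*y**2 - 14*y; vanishes at y ∈ {0}. (-3, 0): f_x = 48 ≠ 0.
  x = -2: f_y(-2, y) = -6*y**2 - 10*y; vanishes at y ∈ {0}. (-2, 0): f_x = 27 ≠ 0.
  x = -1: f_y(-1, y) = -6*y**2 - 6*y; vanishes at y ∈ {-1, 0}. (-1, -1): f_x = 14 ≠ 0; (-1, 0): f_x = 12 ≠ 0.
  x = 0: f_y(0, y) = -6*y**2 - 2*y; vanishes at y ∈ {0}. (0, 0): f_x = 3 ≠ 0.
  x = 1: f_y(1, y) = -6*y**2 + 2*y; vanishes at y ∈ {0}. (1, 0): f_x = 0, f = 0 — SINGULAR.
  x = 2: f_y(2, y) = -6*y**2 + 6*y; vanishes at y ∈ {0, 1}. (2, 0): f_x = 3 ≠ 0; (2, 1): f_x = 5 ≠ 0.
  x = 3: f_y(3, y) = -6*y**2 + 10*y; vanishes at y ∈ {0}. (3, 0): f_x = 12 ≠ 0.
  x = 4: f_y(4, y) = -6*y**2 + 14*y; vanishes at y ∈ {0}. (4, 0): f_x = 27 ≠ 0.
Only singular point on the grid: (1, 0).
Classify: substitute x = 1 + u, y = 0 + v and expand: f = u**3 + 2*u*v**2 - 2*v**3 + v**2.
No constant or linear terms (consistent with a singular point). Quadratic part: v**2. Cubic part: u**3 + 2*u*v**2 - 2*v**3.
The quadratic part v**2 is a perfect square, so there is a single (double) tangent line v = 0, i.e. y = 0. Restricting the cubic part to that line (v = 0) leaves u**3 ≠ 0, so f is not divisible by v and the branch is v² ≈ -u**3 to lowest order — this is a cusp.
Classification: cusp.


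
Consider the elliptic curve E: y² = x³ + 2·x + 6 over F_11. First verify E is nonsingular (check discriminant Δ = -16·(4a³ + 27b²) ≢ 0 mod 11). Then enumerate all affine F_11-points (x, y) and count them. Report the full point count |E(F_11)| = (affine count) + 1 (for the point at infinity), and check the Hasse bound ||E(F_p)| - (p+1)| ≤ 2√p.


Affine points = {(1, 3), (1, 8), (4, 1), (4, 10), (5, 3), (5, 8), (6, 5), (6, 6), (7, 0), (9, 4), (9, 7), (10, 5), (10, 6)}; affine count = 13; |E(F_11)| = 14.

Discriminant check: Δ ∝ 4a³ + 27b² = 4·2³ + 27·6² = 4·8 + 27·36 ≡ 3 (mod 11). Nonzero ⇒ E is nonsingular.
For each x ∈ F_11, compute rhs = x³ + 2·x + 6 mod 11, then count y ∈ F_11 with y² ≡ rhs.
  x = 0: rhs = 6, matching y values: none (0 points).
  x = 1: rhs = 9, matching y values: 3, 8 (2 points).
  x = 2: rhs = 7, matching y values: none (0 points).
  x = 3: rhs = 6, matching y values: none (0 points).
  x = 4: rhs = 1, matching y values: 1, 10 (2 points).
  x = 5: rhs = 9, matching y values: 3, 8 (2 points).
  x = 6: rhs = 3, matching y values: 5, 6 (2 points).
  x = 7: rhs = 0, matching y values: 0 (1 points).
  x = 8: rhs = 6, matching y values: none (0 points).
  x = 9: rhs = 5, matching y values: 4, 7 (2 points).
  x = 10: rhs = 3, matching y values: 5, 6 (2 points).
Total affine count: 13.
Full point count |E(F_11)| = 13 + 1 = 14.
Hasse bound: |14 − (11+1)| = |2| = 2 ≤ 2√11 ≈ 6.6332 ✓.


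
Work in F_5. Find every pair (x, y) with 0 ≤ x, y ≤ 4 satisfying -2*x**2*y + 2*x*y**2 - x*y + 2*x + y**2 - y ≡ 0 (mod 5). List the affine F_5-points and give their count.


Affine F_5-points: {(0, 0), (0, 1), (2, 4), (3, 2), (3, 4), (4, 1), (4, 2)}; count = 7.

For each of the 25 pairs (x, y) ∈ F_5², evaluate f(x, y) mod 5. Record the zeros.
  x = 0: [0↦0, 1↦0, 2↦2, 3↦1, 4↦2]  zeros at y ∈ {0, 1}
  x = 1: [0↦2, 1↦1, 2↦1, 3↦2, 4↦4]  zeros at y ∈ ∅
  x = 2: [0↦4, 1↦3, 2↦2, 3↦1, 4↦0]  zeros at y ∈ {4}
  x = 3: [0↦1, 1↦1, 2↦0, 3↦3, 4↦0]  zeros at y ∈ {2, 4}
  x = 4: [0↦3, 1↦0, 2↦0, 3↦3, 4↦4]  zeros at y ∈ {1, 2}
Collecting zeros: affine points = {(0, 0), (0, 1), (2, 4), (3, 2), (3, 4), (4, 1), (4, 2)}.
Total count |C(F_5)_aff| = 7.


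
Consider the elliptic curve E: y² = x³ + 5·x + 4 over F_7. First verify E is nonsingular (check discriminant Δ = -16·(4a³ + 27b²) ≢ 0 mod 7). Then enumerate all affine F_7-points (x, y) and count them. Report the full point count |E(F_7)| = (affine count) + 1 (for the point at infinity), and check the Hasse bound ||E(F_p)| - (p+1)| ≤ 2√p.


Affine points = {(0, 2), (0, 5), (2, 1), (2, 6), (3, 2), (3, 5), (4, 2), (4, 5), (5, 0)}; affine count = 9; |E(F_7)| = 10.

Discriminant check: Δ ∝ 4a³ + 27b² = 4·5³ + 27·4² = 4·125 + 27·16 ≡ 1 (mod 7). Nonzero ⇒ E is nonsingular.
For each x ∈ F_7, compute rhs = x³ + 5·x + 4 mod 7, then count y ∈ F_7 with y² ≡ rhs.
  x = 0: rhs = 4, matching y values: 2, 5 (2 points).
  x = 1: rhs = 3, matching y values: none (0 points).
  x = 2: rhs = 1, matching y values: 1, 6 (2 points).
  x = 3: rhs = 4, matching y values: 2, 5 (2 points).
  x = 4: rhs = 4, matching y values: 2, 5 (2 points).
  x = 5: rhs = 0, matching y values: 0 (1 points).
  x = 6: rhs = 5, matching y values: none (0 points).
Total affine count: 9.
Full point count |E(F_7)| = 9 + 1 = 10.
Hasse bound: |10 − (7+1)| = |2| = 2 ≤ 2√7 ≈ 5.2915 ✓.


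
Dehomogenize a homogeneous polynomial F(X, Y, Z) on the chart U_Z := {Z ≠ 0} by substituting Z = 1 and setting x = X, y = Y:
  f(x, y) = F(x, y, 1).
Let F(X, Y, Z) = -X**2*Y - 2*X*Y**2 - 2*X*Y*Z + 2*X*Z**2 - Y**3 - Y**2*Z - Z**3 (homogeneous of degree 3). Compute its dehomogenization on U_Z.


f(x, y) = -x**2*y - 2*x*y**2 - 2*x*y + 2*x - y**3 - y**2 - 1

On U_Z we set Z = 1. Each monomial c·X^i·Y^j·Z^k in F becomes c·x^i·y^j·1^k = c·x^i·y^j.
Substituting Z = 1: F(X, Y, 1) = -x**2*y - 2*x*y**2 - 2*x*y + 2*x - y**3 - y**2 - 1.
Note: deg(f) ≤ deg(F) = 3; strict inequality happens when F is divisible by Z (lost terms).


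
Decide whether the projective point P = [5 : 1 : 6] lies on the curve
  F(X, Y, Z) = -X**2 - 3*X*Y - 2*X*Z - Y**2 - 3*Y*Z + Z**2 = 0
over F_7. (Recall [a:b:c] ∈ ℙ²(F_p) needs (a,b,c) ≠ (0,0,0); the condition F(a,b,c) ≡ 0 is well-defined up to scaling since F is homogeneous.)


F(5,1,6) ≡ 1 (mod 7); P is NOT on the curve.

Evaluate F(5, 1, 6) term-by-term (mod 7).
  -X**2 ↦ -1·25·1·1 = -25
  -3*X*Y ↦ -3·5·1·1 = -15
  -2*X*Z ↦ -2·5·1·6 = -60
  -Y**2 ↦ -1·1·1·1 = -1
  -3*Y*Z ↦ -3·1·1·6 = -18
  Z**2 ↦ 1·1·1·36 = 36
Sum: F(5, 1, 6) = (-25) + (-15) + (-60) + (-1) + (-18) + (36) = -83.
Reducing mod 7: -83 ≡ 1 (mod 7).
Since F(a, b, c) ≡ 1 ≠ 0 (mod 7), P does NOT lie on the curve.


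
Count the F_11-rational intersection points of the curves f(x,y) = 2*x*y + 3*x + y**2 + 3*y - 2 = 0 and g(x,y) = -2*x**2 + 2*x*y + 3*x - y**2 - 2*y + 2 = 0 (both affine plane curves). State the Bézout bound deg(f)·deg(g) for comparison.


Common zeros: {(2, 2)}; count = 1; Bézout bound = 4.

deg(f) = 2, deg(g) = 2, so Bézout bound = 4.
Scan x ∈ F_11. For each x, list the y ∈ F_11 with f(x, y) ≡ 0 and those with g(x, y) ≡ 0 (mod 11); the common zeros in that column are the intersection.
  x = 0: f ≡ 0 at y ∈ ∅; g ≡ 0 at y ∈ {4, 5}; common: ∅.
  x = 1: f ≡ 0 at y ∈ ∅; g ≡ 0 at y ∈ {5, 6}; common: ∅.
  x = 2: f ≡ 0 at y ∈ {2}; g ≡ 0 at y ∈ {0, 2}; common: {2}.
  x = 3: f ≡ 0 at y ∈ {5, 8}; g ≡ 0 at y ∈ ∅; common: ∅.
  x = 4: f ≡ 0 at y ∈ {1, 10}; g ≡ 0 at y ∈ ∅; common: ∅.
  x = 5: f ≡ 0 at y ∈ ∅; g ≡ 0 at y ∈ {0, 8}; common: ∅.
  x = 6: f ≡ 0 at y ∈ ∅; g ≡ 0 at y ∈ ∅; common: ∅.
  x = 7: f ≡ 0 at y ∈ {7, 9}; g ≡ 0 at y ∈ {2, 10}; common: ∅.
  x = 8: f ≡ 0 at y ∈ {0, 3}; g ≡ 0 at y ∈ ∅; common: ∅.
  x = 9: f ≡ 0 at y ∈ {6}; g ≡ 0 at y ∈ ∅; common: ∅.
  x = 10: f ≡ 0 at y ∈ ∅; g ≡ 0 at y ∈ {8, 10}; common: ∅.
Collecting: common zeros = {(2, 2)}, so the count is 1.
Comparison with the Bézout bound: 1 ≤ 4 = deg(f)·deg(g), as expected for curves with no common component (the affine F_11-count falls short of the bound because intersections may lie at infinity, over extension fields, or carry multiplicity).


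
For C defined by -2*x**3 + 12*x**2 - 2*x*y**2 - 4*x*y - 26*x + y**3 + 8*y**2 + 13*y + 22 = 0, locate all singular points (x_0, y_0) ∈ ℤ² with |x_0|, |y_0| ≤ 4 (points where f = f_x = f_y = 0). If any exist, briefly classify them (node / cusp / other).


Singular points: {(2, -1)}; classification: cusp.

Compute partial derivatives:
  f_x = -6*x**2 + 24*x - 2*y**2 - 4*y - 26.
  f_y = -4*x*y - 4*x + 3*y**2 + 16*y + 13.
Scan x_0 ∈ {−4, ..., 4}. For each x_0, f_y(x_0, y) is a polynomial in y; find its integer roots y ∈ {−4, ..., 4}, then test f_x and f at those candidates.
  x = -4: f_y(-4, y) = 3*y**2 + 32*y + 29; vanishes at y ∈ {-1}. (-4, -1): f_x = -216 ≠ 0.
  x = -3: f_y(-3, y) = 3*y**2 + 28*y + 25; vanishes at y ∈ {-1}. (-3, -1): f_x = -150 ≠ 0.
  x = -2: f_y(-2, y) = 3*y**2 + 24*y + 21; vanishes at y ∈ {-1}. (-2, -1): f_x = -96 ≠ 0.
  x = -1: f_y(-1, y) = 3*y**2 + 20*y + 17; vanishes at y ∈ {-1}. (-1, -1): f_x = -54 ≠ 0.
  x = 0: f_y(0, y) = 3*y**2 + 16*y + 13; vanishes at y ∈ {-1}. (0, -1): f_x = -24 ≠ 0.
  x = 1: f_y(1, y) = 3*y**2 + 12*y + 9; vanishes at y ∈ {-3, -1}. (1, -3): f_x = -14 ≠ 0; (1, -1): f_x = -6 ≠ 0.
  x = 2: f_y(2, y) = 3*y**2 + 8*y + 5; vanishes at y ∈ {-1}. (2, -1): f_x = 0, f = 0 — SINGULAR.
  x = 3: f_y(3, y) = 3*y**2 + 4*y + 1; vanishes at y ∈ {-1}. (3, -1): f_x = -6 ≠ 0.
  x = 4: f_y(4, y) = 3*y**2 - 3; vanishes at y ∈ {-1, 1}. (4, -1): f_x = -24 ≠ 0; (4, 1): f_x = -32 ≠ 0.
Only singular point on the grid: (2, -1).
Classify: substitute x = 2 + u, y = -1 + v and expand: f = -2*u**3 - 2*u*v**2 + v**3 + v**2.
No constant or linear terms (consistent with a singular point). Quadratic part: v**2. Cubic part: -2*u**3 - 2*u*v**2 + v**3.
The quadratic part v**2 is a perfect square, so there is a single (double) tangent line v = 0, i.e. y = -1. Restricting the cubic part to that line (v = 0) leaves -2*u**3 ≠ 0, so f is not divisible by v and the branch is v² ≈ 2*u**3 to lowest order — this is a cusp.
Classification: cusp.


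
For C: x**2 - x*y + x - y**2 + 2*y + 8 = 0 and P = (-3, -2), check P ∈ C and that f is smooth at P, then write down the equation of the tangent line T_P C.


Tangent line at P: -3*x + 9*y + 9 = 0.

Step 1: f(-3, -2) = 0, so P lies on C.
Step 2: partial derivatives
  f_x(x, y) = 2*x - y + 1, f_y(x, y) = -x - 2*y + 2.
  f_x(P) = -3, f_y(P) = 9 (gradient nonzero, so P is smooth).
Step 3: tangent line at P: -3·(x − -3) + 9·(y − -2) = 0.
Expanding: -3*x + 9*y + 9 = 0.


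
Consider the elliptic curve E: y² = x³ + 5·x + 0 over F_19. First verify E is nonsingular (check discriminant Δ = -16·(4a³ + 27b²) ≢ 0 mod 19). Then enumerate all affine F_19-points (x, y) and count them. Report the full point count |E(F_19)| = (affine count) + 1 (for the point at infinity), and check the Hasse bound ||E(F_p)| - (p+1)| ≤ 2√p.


Affine points = {(0, 0), (1, 5), (1, 14), (3, 2), (3, 17), (5, 6), (5, 13), (7, 6), (7, 13), (8, 1), (8, 18), (10, 9), (10, 10), (13, 1), (13, 18), (15, 7), (15, 12), (17, 1), (17, 18)}; affine count = 19; |E(F_19)| = 20.

Discriminant check: Δ ∝ 4a³ + 27b² = 4·5³ + 27·0² = 4·125 + 27·0 ≡ 6 (mod 19). Nonzero ⇒ E is nonsingular.
For each x ∈ F_19, compute rhs = x³ + 5·x + 0 mod 19, then count y ∈ F_19 with y² ≡ rhs.
  x = 0: rhs = 0, matching y values: 0 (1 points).
  x = 1: rhs = 6, matching y values: 5, 14 (2 points).
  x = 2: rhs = 18, matching y values: none (0 points).
  x = 3: rhs = 4, matching y values: 2, 17 (2 points).
  x = 4: rhs = 8, matching y values: none (0 points).
  x = 5: rhs = 17, matching y values: 6, 13 (2 points).
  x = 6: rhs = 18, matching y values: none (0 points).
  x = 7: rhs = 17, matching y values: 6, 13 (2 points).
  x = 8: rhs = 1, matching y values: 1, 18 (2 points).
  x = 9: rhs = 14, matching y values: none (0 points).
  x = 10: rhs = 5, matching y values: 9, 10 (2 points).
  x = 11: rhs = 18, matching y values: none (0 points).
  x = 12: rhs = 2, matching y values: none (0 points).
  x = 13: rhs = 1, matching y values: 1, 18 (2 points).
  x = 14: rhs = 2, matching y values: none (0 points).
  x = 15: rhs = 11, matching y values: 7, 12 (2 points).
  x = 16: rhs = 15, matching y values: none (0 points).
  x = 17: rhs = 1, matching y values: 1, 18 (2 points).
  x = 18: rhs = 13, matching y values: none (0 points).
Total affine count: 19.
Full point count |E(F_19)| = 19 + 1 = 20.
Hasse bound: |20 − (19+1)| = |0| = 0 ≤ 2√19 ≈ 8.7178 ✓.


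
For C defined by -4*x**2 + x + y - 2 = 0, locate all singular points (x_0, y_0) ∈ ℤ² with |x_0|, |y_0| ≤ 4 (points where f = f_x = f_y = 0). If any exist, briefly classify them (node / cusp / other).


No singular points in the scanned grid; C is smooth there.

Compute partial derivatives:
  f_x = 1 - 8*x.
  f_y = 1.
f_y = 1 is a nonzero constant, so f_y never vanishes: no point (x, y) can satisfy f = f_x = f_y = 0. In particular no (x, y) ∈ {−4, ..., 4}² is singular; the curve is smooth.


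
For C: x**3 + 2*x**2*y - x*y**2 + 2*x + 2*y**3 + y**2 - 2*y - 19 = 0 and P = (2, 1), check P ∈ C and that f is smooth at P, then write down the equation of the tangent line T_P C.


Tangent line at P: 21*x + 10*y - 52 = 0.

Step 1: f(2, 1) = 0, so P lies on C.
Step 2: partial derivatives
  f_x(x, y) = 3*x**2 + 4*x*y - y**2 + 2, f_y(x, y) = 2*x**2 - 2*x*y + 6*y**2 + 2*y - 2.
  f_x(P) = 21, f_y(P) = 10 (gradient nonzero, so P is smooth).
Step 3: tangent line at P: 21·(x − 2) + 10·(y − 1) = 0.
Expanding: 21*x + 10*y - 52 = 0.


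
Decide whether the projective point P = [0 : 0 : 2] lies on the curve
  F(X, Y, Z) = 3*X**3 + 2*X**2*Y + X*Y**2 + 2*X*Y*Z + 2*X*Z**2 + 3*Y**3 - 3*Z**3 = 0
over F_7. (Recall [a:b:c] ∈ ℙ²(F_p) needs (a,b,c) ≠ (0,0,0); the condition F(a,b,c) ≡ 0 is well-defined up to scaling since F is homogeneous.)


F(0,0,2) ≡ 4 (mod 7); P is NOT on the curve.

Evaluate F(0, 0, 2) term-by-term (mod 7).
  3*X**3 ↦ 3·0·1·1 = 0
  2*X**2*Y ↦ 2·0·0·1 = 0
  X*Y**2 ↦ 1·0·0·1 = 0
  2*X*Y*Z ↦ 2·0·0·2 = 0
  2*X*Z**2 ↦ 2·0·1·4 = 0
  3*Y**3 ↦ 3·1·0·1 = 0
  -3*Z**3 ↦ -3·1·1·8 = -24
Sum: F(0, 0, 2) = (0) + (0) + (0) + (0) + (0) + (0) + (-24) = -24.
Reducing mod 7: -24 ≡ 4 (mod 7).
Since F(a, b, c) ≡ 4 ≠ 0 (mod 7), P does NOT lie on the curve.


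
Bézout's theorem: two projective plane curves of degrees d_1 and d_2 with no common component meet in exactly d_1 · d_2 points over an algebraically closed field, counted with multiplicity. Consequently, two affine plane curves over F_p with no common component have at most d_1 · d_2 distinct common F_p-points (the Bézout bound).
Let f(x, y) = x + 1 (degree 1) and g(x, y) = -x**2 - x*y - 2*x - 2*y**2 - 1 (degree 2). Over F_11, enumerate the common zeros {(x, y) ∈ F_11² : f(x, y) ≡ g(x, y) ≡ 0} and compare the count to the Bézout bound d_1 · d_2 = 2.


Common zeros: {(10, 0), (10, 6)}; count = 2; Bézout bound = 2.

deg(f) = 1, deg(g) = 2, so Bézout bound = 2.
Scan x ∈ F_11. For each x, list the y ∈ F_11 with f(x, y) ≡ 0 and those with g(x, y) ≡ 0 (mod 11); the common zeros in that column are the intersection.
  x = 0: f ≡ 0 at y ∈ ∅; g ≡ 0 at y ∈ {4, 7}; common: ∅.
  x = 1: f ≡ 0 at y ∈ ∅; g ≡ 0 at y ∈ ∅; common: ∅.
  x = 2: f ≡ 0 at y ∈ ∅; g ≡ 0 at y ∈ {3, 7}; common: ∅.
  x = 3: f ≡ 0 at y ∈ ∅; g ≡ 0 at y ∈ ∅; common: ∅.
  x = 4: f ≡ 0 at y ∈ ∅; g ≡ 0 at y ∈ {3, 6}; common: ∅.
  x = 5: f ≡ 0 at y ∈ ∅; g ≡ 0 at y ∈ {4, 10}; common: ∅.
  x = 6: f ≡ 0 at y ∈ ∅; g ≡ 0 at y ∈ ∅; common: ∅.
  x = 7: f ≡ 0 at y ∈ ∅; g ≡ 0 at y ∈ ∅; common: ∅.
  x = 8: f ≡ 0 at y ∈ ∅; g ≡ 0 at y ∈ ∅; common: ∅.
  x = 9: f ≡ 0 at y ∈ ∅; g ≡ 0 at y ∈ ∅; common: ∅.
  x = 10: f ≡ 0 at y ∈ {0, 1, 2, 3, 4, 5, 6, 7, 8, 9, 10}; g ≡ 0 at y ∈ {0, 6}; common: {0, 6}.
Collecting: common zeros = {(10, 0), (10, 6)}, so the count is 2.
Comparison with the Bézout bound: 2 ≤ 2 = deg(f)·deg(g), as expected for curves with no common component (the bound is attained).


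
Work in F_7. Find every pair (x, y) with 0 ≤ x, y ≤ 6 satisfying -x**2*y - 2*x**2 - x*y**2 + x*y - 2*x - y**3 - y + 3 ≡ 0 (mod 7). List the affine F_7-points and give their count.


Affine F_7-points: {(0, 2), (1, 6), (2, 3), (2, 6), (3, 0), (3, 4), (4, 4), (5, 1), (6, 1), (6, 2), (6, 5)}; count = 11.

For each of the 49 pairs (x, y) ∈ F_7², evaluate f(x, y) mod 7. Record the zeros.
  x = 0: [0↦3, 1↦1, 2↦0, 3↦1, 4↦5, 5↦6, 6↦5]  zeros at y ∈ {2}
  x = 1: [0↦6, 1↦3, 2↦6, 3↦2, 4↦6, 5↦5, 6↦0]  zeros at y ∈ {6}
  x = 2: [0↦5, 1↦6, 2↦4, 3↦0, 4↦2, 5↦4, 6↦0]  zeros at y ∈ {3, 6}
  x = 3: [0↦0, 1↦3, 2↦1, 3↦2, 4↦0, 5↦3, 6↦5]  zeros at y ∈ {0, 4}
  x = 4: [0↦5, 1↦1, 2↦4, 3↦1, 4↦0, 5↦2, 6↦1]  zeros at y ∈ {4}
  x = 5: [0↦6, 1↦0, 2↦6, 3↦4, 4↦2, 5↦1, 6↦2]  zeros at y ∈ {1}
  x = 6: [0↦3, 1↦0, 2↦0, 3↦4, 4↦6, 5↦0, 6↦1]  zeros at y ∈ {1, 2, 5}
Collecting zeros: affine points = {(0, 2), (1, 6), (2, 3), (2, 6), (3, 0), (3, 4), (4, 4), (5, 1), (6, 1), (6, 2), (6, 5)}.
Total count |C(F_7)_aff| = 11.


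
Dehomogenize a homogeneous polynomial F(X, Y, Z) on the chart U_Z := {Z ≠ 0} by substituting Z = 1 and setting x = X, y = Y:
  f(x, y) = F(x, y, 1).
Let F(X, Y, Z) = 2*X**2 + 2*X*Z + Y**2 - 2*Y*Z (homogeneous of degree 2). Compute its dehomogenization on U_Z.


f(x, y) = 2*x**2 + 2*x + y**2 - 2*y

On U_Z we set Z = 1. Each monomial c·X^i·Y^j·Z^k in F becomes c·x^i·y^j·1^k = c·x^i·y^j.
Substituting Z = 1: F(X, Y, 1) = 2*x**2 + 2*x + y**2 - 2*y.
Note: deg(f) ≤ deg(F) = 2; strict inequality happens when F is divisible by Z (lost terms).


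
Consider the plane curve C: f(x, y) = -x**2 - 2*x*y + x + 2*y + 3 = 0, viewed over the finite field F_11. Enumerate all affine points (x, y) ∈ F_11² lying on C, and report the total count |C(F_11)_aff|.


Affine F_11-points: {(0, 4), (2, 6), (3, 2), (4, 4), (5, 2), (6, 5), (7, 5), (8, 8), (9, 6), (10, 8)}; count = 10.

For each of the 121 pairs (x, y) ∈ F_11², evaluate f(x, y) mod 11. Record the zeros.
  x = 0: [0↦3, 1↦5, 2↦7, 3↦9, 4↦0, 5↦2, 6↦4, 7↦6, 8↦8, 9↦10, 10↦1]  zeros at y ∈ {4}
  x = 1: [0↦3, 1↦3, 2↦3, 3↦3, 4↦3, 5↦3, 6↦3, 7↦3, 8↦3, 9↦3, 10↦3]  zeros at y ∈ ∅
  x = 2: [0↦1, 1↦10, 2↦8, 3↦6, 4↦4, 5↦2, 6↦0, 7↦9, 8↦7, 9↦5, 10↦3]  zeros at y ∈ {6}
  x = 3: [0↦8, 1↦4, 2↦0, 3↦7, 4↦3, 5↦10, 6↦6, 7↦2, 8↦9, 9↦5, 10↦1]  zeros at y ∈ {2}
  x = 4: [0↦2, 1↦7, 2↦1, 3↦6, 4↦0, 5↦5, 6↦10, 7↦4, 8↦9, 9↦3, 10↦8]  zeros at y ∈ {4}
  x = 5: [0↦5, 1↦8, 2↦0, 3↦3, 4↦6, 5↦9, 6↦1, 7↦4, 8↦7, 9↦10, 10↦2]  zeros at y ∈ {2}
  x = 6: [0↦6, 1↦7, 2↦8, 3↦9, 4↦10, 5↦0, 6↦1, 7↦2, 8↦3, 9↦4, 10↦5]  zeros at y ∈ {5}
  x = 7: [0↦5, 1↦4, 2↦3, 3↦2, 4↦1, 5↦0, 6↦10, 7↦9, 8↦8, 9↦7, 10↦6]  zeros at y ∈ {5}
  x = 8: [0↦2, 1↦10, 2↦7, 3↦4, 4↦1, 5↦9, 6↦6, 7↦3, 8↦0, 9↦8, 10↦5]  zeros at y ∈ {8}
  x = 9: [0↦8, 1↦3, 2↦9, 3↦4, 4↦10, 5↦5, 6↦0, 7↦6, 8↦1, 9↦7, 10↦2]  zeros at y ∈ {6}
  x = 10: [0↦1, 1↦5, 2↦9, 3↦2, 4↦6, 5↦10, 6↦3, 7↦7, 8↦0, 9↦4, 10↦8]  zeros at y ∈ {8}
Collecting zeros: affine points = {(0, 4), (2, 6), (3, 2), (4, 4), (5, 2), (6, 5), (7, 5), (8, 8), (9, 6), (10, 8)}.
Total count |C(F_11)_aff| = 10.


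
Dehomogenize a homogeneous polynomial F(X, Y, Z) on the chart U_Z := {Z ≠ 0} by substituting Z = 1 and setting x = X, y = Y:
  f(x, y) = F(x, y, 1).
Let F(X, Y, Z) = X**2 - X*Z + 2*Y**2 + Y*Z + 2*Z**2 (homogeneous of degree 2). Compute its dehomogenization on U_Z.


f(x, y) = x**2 - x + 2*y**2 + y + 2

On U_Z we set Z = 1. Each monomial c·X^i·Y^j·Z^k in F becomes c·x^i·y^j·1^k = c·x^i·y^j.
Substituting Z = 1: F(X, Y, 1) = x**2 - x + 2*y**2 + y + 2.
Note: deg(f) ≤ deg(F) = 2; strict inequality happens when F is divisible by Z (lost terms).


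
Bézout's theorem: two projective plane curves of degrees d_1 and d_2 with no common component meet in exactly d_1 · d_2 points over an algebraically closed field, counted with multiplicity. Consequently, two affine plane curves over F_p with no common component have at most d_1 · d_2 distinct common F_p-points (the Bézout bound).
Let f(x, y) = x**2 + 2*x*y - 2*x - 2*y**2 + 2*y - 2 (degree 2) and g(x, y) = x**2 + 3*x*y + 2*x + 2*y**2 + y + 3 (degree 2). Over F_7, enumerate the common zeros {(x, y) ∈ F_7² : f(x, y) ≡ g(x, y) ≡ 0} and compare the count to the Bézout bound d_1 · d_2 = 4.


Common zeros: {(4, 1), (6, 5)}; count = 2; Bézout bound = 4.

deg(f) = 2, deg(g) = 2, so Bézout bound = 4.
Scan x ∈ F_7. For each x, list the y ∈ F_7 with f(x, y) ≡ 0 and those with g(x, y) ≡ 0 (mod 7); the common zeros in that column are the intersection.
  x = 0: f ≡ 0 at y ∈ {3, 5}; g ≡ 0 at y ∈ ∅; common: ∅.
  x = 1: f ≡ 0 at y ∈ ∅; g ≡ 0 at y ∈ ∅; common: ∅.
  x = 2: f ≡ 0 at y ∈ ∅; g ≡ 0 at y ∈ ∅; common: ∅.
  x = 3: f ≡ 0 at y ∈ {1, 3}; g ≡ 0 at y ∈ ∅; common: ∅.
  x = 4: f ≡ 0 at y ∈ {1, 4}; g ≡ 0 at y ∈ {1, 3}; common: {1}.
  x = 5: f ≡ 0 at y ∈ ∅; g ≡ 0 at y ∈ {1, 5}; common: ∅.
  x = 6: f ≡ 0 at y ∈ {2, 5}; g ≡ 0 at y ∈ {3, 5}; common: {5}.
Collecting: common zeros = {(4, 1), (6, 5)}, so the count is 2.
Comparison with the Bézout bound: 2 ≤ 4 = deg(f)·deg(g), as expected for curves with no common component (the affine F_7-count falls short of the bound because intersections may lie at infinity, over extension fields, or carry multiplicity).


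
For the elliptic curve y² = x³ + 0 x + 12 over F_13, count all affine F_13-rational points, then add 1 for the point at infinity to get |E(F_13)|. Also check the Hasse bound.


Affine points = {(0, 5), (0, 8), (1, 0), (3, 0), (7, 2), (7, 11), (8, 2), (8, 11), (9, 0), (11, 2), (11, 11)}; affine count = 11; |E(F_13)| = 12.

Discriminant check: Δ ∝ 4a³ + 27b² = 4·0³ + 27·12² = 4·0 + 27·144 ≡ 1 (mod 13). Nonzero ⇒ E is nonsingular.
For each x ∈ F_13, compute rhs = x³ + 0·x + 12 mod 13, then count y ∈ F_13 with y² ≡ rhs.
  x = 0: rhs = 12, matching y values: 5, 8 (2 points).
  x = 1: rhs = 0, matching y values: 0 (1 points).
  x = 2: rhs = 7, matching y values: none (0 points).
  x = 3: rhs = 0, matching y values: 0 (1 points).
  x = 4: rhs = 11, matching y values: none (0 points).
  x = 5: rhs = 7, matching y values: none (0 points).
  x = 6: rhs = 7, matching y values: none (0 points).
  x = 7: rhs = 4, matching y values: 2, 11 (2 points).
  x = 8: rhs = 4, matching y values: 2, 11 (2 points).
  x = 9: rhs = 0, matching y values: 0 (1 points).
  x = 10: rhs = 11, matching y values: none (0 points).
  x = 11: rhs = 4, matching y values: 2, 11 (2 points).
  x = 12: rhs = 11, matching y values: none (0 points).
Total affine count: 11.
Full point count |E(F_13)| = 11 + 1 = 12.
Hasse bound: |12 − (13+1)| = |-2| = 2 ≤ 2√13 ≈ 7.2111 ✓.


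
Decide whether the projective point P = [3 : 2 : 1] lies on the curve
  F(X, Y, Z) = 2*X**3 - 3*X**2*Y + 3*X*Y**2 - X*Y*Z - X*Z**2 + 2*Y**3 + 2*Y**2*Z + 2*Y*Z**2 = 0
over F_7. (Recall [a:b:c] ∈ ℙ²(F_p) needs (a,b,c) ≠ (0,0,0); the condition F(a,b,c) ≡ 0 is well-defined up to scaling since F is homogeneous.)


F(3,2,1) ≡ 6 (mod 7); P is NOT on the curve.

Evaluate F(3, 2, 1) term-by-term (mod 7).
  2*X**3 ↦ 2·27·1·1 = 54
  -3*X**2*Y ↦ -3·9·2·1 = -54
  3*X*Y**2 ↦ 3·3·4·1 = 36
  -X*Y*Z ↦ -1·3·2·1 = -6
  -X*Z**2 ↦ -1·3·1·1 = -3
  2*Y**3 ↦ 2·1·8·1 = 16
  2*Y**2*Z ↦ 2·1·4·1 = 8
  2*Y*Z**2 ↦ 2·1·2·1 = 4
Sum: F(3, 2, 1) = (54) + (-54) + (36) + (-6) + (-3) + (16) + (8) + (4) = 55.
Reducing mod 7: 55 ≡ 6 (mod 7).
Since F(a, b, c) ≡ 6 ≠ 0 (mod 7), P does NOT lie on the curve.


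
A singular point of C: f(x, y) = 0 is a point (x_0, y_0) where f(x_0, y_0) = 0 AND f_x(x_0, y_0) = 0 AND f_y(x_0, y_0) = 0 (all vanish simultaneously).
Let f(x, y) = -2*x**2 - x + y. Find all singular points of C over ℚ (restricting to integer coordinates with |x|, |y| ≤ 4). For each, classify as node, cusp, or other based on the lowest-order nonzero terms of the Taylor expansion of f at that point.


No singular points in the scanned grid; C is smooth there.

Compute partial derivatives:
  f_x = -4*x - 1.
  f_y = 1.
f_y = 1 is a nonzero constant, so f_y never vanishes: no point (x, y) can satisfy f = f_x = f_y = 0. In particular no (x, y) ∈ {−4, ..., 4}² is singular; the curve is smooth.
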